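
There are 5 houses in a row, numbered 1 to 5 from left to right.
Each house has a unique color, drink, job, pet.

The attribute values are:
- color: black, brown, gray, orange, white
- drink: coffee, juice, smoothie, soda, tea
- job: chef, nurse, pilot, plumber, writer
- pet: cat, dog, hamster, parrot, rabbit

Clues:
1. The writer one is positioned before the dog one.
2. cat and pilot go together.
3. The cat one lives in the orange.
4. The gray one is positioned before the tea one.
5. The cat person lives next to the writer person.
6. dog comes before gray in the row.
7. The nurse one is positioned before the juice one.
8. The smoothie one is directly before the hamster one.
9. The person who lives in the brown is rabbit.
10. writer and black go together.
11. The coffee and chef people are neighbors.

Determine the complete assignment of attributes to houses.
Solution:

House | Color | Drink | Job | Pet
---------------------------------
  1   | orange | smoothie | pilot | cat
  2   | black | soda | writer | hamster
  3   | white | coffee | nurse | dog
  4   | gray | juice | chef | parrot
  5   | brown | tea | plumber | rabbit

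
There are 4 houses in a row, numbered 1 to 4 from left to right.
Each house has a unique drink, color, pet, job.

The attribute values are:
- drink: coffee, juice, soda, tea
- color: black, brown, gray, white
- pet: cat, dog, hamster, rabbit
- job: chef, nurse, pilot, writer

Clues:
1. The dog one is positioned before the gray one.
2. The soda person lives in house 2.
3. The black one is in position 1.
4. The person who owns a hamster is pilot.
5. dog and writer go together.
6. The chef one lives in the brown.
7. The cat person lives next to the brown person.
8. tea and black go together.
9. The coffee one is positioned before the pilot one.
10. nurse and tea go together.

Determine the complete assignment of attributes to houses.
Solution:

House | Drink | Color | Pet | Job
---------------------------------
  1   | tea | black | cat | nurse
  2   | soda | brown | rabbit | chef
  3   | coffee | white | dog | writer
  4   | juice | gray | hamster | pilot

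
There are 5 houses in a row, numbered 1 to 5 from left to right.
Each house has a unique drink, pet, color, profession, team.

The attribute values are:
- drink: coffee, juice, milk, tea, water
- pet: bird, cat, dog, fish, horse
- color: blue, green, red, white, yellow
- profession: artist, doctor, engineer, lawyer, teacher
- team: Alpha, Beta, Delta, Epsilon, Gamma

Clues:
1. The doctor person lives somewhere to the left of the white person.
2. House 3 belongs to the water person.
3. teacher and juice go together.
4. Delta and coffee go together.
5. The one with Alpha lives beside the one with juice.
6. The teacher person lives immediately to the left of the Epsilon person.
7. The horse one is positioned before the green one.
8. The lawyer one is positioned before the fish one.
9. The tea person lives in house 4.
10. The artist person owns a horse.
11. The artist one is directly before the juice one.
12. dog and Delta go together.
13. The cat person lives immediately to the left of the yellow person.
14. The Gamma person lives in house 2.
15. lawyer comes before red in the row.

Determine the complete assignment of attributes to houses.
Solution:

House | Drink | Pet | Color | Profession | Team
-----------------------------------------------
  1   | milk | horse | blue | artist | Alpha
  2   | juice | cat | green | teacher | Gamma
  3   | water | bird | yellow | lawyer | Epsilon
  4   | tea | fish | red | doctor | Beta
  5   | coffee | dog | white | engineer | Delta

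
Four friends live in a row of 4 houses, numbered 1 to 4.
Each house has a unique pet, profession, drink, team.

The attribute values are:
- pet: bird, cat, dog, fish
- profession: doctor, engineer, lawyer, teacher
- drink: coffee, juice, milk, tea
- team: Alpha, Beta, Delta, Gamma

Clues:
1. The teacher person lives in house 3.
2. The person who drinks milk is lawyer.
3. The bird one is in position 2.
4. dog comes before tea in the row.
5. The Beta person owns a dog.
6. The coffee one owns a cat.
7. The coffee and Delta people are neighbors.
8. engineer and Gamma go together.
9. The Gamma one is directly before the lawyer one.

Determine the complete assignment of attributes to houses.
Solution:

House | Pet | Profession | Drink | Team
---------------------------------------
  1   | cat | engineer | coffee | Gamma
  2   | bird | lawyer | milk | Delta
  3   | dog | teacher | juice | Beta
  4   | fish | doctor | tea | Alpha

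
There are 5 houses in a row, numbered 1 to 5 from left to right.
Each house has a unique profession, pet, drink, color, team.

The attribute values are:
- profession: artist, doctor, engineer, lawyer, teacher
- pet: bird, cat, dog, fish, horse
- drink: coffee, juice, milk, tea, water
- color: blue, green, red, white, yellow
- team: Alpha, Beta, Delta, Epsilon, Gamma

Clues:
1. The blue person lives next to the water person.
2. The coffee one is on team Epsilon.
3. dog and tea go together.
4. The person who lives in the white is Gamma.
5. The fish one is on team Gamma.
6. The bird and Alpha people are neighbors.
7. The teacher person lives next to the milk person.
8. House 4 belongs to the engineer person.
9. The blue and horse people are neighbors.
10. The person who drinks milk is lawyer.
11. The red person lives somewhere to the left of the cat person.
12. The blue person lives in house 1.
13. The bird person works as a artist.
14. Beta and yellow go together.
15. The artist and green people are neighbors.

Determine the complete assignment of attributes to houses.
Solution:

House | Profession | Pet | Drink | Color | Team
-----------------------------------------------
  1   | artist | bird | coffee | blue | Epsilon
  2   | teacher | horse | water | green | Alpha
  3   | lawyer | fish | milk | white | Gamma
  4   | engineer | dog | tea | red | Delta
  5   | doctor | cat | juice | yellow | Beta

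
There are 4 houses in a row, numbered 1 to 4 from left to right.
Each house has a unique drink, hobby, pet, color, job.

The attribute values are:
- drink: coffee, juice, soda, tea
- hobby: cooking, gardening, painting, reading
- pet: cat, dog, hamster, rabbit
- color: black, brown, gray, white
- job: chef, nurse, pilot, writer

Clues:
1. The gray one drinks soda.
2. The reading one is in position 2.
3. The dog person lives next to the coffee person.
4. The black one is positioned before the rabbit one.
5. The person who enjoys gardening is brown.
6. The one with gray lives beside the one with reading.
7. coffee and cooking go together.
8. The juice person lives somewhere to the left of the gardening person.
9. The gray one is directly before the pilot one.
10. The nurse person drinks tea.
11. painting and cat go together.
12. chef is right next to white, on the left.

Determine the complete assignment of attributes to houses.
Solution:

House | Drink | Hobby | Pet | Color | Job
-----------------------------------------
  1   | soda | painting | cat | gray | chef
  2   | juice | reading | dog | white | pilot
  3   | coffee | cooking | hamster | black | writer
  4   | tea | gardening | rabbit | brown | nurse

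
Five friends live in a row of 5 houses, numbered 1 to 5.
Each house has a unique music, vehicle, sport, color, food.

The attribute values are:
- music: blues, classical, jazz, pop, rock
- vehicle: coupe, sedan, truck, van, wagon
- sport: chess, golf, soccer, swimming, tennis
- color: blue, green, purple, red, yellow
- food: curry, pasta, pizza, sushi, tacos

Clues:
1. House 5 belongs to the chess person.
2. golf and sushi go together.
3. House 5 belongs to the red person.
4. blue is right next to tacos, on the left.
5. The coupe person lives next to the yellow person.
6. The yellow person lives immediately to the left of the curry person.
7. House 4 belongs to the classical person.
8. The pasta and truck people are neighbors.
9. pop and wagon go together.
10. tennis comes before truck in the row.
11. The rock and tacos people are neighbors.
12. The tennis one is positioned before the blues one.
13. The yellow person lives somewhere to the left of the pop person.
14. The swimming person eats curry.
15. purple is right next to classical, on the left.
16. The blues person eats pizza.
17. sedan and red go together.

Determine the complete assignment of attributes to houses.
Solution:

House | Music | Vehicle | Sport | Color | Food
----------------------------------------------
  1   | rock | coupe | tennis | blue | pasta
  2   | jazz | truck | soccer | yellow | tacos
  3   | pop | wagon | swimming | purple | curry
  4   | classical | van | golf | green | sushi
  5   | blues | sedan | chess | red | pizza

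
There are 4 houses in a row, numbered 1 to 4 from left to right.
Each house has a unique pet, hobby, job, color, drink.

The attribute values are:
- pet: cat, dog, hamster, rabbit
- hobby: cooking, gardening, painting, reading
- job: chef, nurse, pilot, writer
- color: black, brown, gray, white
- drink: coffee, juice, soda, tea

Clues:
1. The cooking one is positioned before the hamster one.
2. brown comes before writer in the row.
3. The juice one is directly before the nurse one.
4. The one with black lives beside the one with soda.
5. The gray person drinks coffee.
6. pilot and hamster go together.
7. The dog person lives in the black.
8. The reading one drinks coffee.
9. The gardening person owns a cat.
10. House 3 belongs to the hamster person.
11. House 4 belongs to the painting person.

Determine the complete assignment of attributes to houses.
Solution:

House | Pet | Hobby | Job | Color | Drink
-----------------------------------------
  1   | dog | cooking | chef | black | juice
  2   | cat | gardening | nurse | brown | soda
  3   | hamster | reading | pilot | gray | coffee
  4   | rabbit | painting | writer | white | tea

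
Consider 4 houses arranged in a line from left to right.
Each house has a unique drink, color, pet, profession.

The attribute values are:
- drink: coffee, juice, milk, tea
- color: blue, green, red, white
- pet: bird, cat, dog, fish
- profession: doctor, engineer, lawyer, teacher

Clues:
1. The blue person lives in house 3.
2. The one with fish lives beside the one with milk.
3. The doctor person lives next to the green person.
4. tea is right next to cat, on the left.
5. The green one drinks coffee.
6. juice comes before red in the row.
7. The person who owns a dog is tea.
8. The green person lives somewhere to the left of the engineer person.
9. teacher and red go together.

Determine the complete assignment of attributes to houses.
Solution:

House | Drink | Color | Pet | Profession
----------------------------------------
  1   | tea | white | dog | doctor
  2   | coffee | green | cat | lawyer
  3   | juice | blue | fish | engineer
  4   | milk | red | bird | teacher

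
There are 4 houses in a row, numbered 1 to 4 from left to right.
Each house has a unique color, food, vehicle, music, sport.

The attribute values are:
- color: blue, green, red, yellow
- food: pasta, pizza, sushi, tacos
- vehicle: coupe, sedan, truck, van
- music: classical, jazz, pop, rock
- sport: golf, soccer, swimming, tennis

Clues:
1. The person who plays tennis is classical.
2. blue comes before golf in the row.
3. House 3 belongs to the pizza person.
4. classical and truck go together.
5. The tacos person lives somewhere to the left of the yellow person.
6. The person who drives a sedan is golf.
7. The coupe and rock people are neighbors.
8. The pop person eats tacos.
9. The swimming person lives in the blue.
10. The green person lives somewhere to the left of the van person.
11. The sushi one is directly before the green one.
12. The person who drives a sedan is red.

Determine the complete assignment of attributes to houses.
Solution:

House | Color | Food | Vehicle | Music | Sport
----------------------------------------------
  1   | blue | tacos | coupe | pop | swimming
  2   | red | sushi | sedan | rock | golf
  3   | green | pizza | truck | classical | tennis
  4   | yellow | pasta | van | jazz | soccer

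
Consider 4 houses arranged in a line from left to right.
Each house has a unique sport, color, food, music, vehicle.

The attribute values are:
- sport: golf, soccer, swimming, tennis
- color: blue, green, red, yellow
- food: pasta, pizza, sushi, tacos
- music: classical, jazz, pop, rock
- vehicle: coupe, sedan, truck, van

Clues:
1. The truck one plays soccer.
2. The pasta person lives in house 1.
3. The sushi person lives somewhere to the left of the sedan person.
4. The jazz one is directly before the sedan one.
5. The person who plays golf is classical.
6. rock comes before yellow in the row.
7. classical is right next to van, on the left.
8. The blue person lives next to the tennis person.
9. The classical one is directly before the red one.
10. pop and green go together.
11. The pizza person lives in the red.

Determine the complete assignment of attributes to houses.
Solution:

House | Sport | Color | Food | Music | Vehicle
----------------------------------------------
  1   | golf | blue | pasta | classical | coupe
  2   | tennis | red | pizza | rock | van
  3   | soccer | yellow | sushi | jazz | truck
  4   | swimming | green | tacos | pop | sedan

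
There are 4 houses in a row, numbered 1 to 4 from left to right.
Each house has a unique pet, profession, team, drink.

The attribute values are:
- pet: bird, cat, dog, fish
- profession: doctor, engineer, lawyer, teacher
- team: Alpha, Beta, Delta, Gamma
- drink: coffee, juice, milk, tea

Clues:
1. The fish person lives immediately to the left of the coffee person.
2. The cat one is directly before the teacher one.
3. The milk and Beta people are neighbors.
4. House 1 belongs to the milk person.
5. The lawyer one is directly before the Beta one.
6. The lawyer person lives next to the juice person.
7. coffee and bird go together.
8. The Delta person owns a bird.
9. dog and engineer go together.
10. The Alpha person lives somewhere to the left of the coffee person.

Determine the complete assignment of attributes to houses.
Solution:

House | Pet | Profession | Team | Drink
---------------------------------------
  1   | cat | lawyer | Alpha | milk
  2   | fish | teacher | Beta | juice
  3   | bird | doctor | Delta | coffee
  4   | dog | engineer | Gamma | tea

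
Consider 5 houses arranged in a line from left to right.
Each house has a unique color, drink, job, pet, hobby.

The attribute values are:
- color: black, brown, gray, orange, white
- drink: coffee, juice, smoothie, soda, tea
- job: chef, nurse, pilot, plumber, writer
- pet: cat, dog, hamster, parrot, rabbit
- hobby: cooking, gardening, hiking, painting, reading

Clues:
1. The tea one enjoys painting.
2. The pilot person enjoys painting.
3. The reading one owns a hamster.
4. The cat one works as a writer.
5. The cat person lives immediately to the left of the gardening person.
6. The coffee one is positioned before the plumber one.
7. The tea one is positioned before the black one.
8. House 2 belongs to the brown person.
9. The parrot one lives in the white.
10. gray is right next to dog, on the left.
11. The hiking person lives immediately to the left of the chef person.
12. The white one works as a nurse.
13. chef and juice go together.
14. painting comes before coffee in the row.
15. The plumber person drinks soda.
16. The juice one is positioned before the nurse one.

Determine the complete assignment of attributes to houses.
Solution:

House | Color | Drink | Job | Pet | Hobby
-----------------------------------------
  1   | gray | smoothie | writer | cat | hiking
  2   | brown | juice | chef | dog | gardening
  3   | orange | tea | pilot | rabbit | painting
  4   | white | coffee | nurse | parrot | cooking
  5   | black | soda | plumber | hamster | reading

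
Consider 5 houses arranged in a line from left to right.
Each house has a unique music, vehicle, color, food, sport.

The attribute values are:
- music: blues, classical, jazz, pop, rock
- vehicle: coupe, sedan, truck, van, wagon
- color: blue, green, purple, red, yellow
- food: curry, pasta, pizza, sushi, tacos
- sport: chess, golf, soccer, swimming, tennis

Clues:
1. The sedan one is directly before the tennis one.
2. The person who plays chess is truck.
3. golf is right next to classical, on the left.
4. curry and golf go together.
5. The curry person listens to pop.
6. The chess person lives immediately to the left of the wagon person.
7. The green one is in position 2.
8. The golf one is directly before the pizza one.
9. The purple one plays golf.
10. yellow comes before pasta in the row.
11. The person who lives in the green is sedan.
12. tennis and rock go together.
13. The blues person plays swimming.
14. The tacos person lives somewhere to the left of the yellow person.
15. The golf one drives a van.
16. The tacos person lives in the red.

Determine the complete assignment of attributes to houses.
Solution:

House | Music | Vehicle | Color | Food | Sport
----------------------------------------------
  1   | pop | van | purple | curry | golf
  2   | classical | sedan | green | pizza | soccer
  3   | rock | coupe | red | tacos | tennis
  4   | jazz | truck | yellow | sushi | chess
  5   | blues | wagon | blue | pasta | swimming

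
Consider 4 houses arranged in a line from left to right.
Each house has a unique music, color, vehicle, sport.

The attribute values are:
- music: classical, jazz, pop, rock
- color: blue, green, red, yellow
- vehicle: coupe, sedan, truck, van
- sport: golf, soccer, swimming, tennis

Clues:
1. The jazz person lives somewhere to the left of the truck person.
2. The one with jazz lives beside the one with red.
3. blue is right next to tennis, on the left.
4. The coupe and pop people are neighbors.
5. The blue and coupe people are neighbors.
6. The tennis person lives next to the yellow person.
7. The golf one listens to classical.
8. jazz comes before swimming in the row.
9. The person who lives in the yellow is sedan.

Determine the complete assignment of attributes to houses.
Solution:

House | Music | Color | Vehicle | Sport
---------------------------------------
  1   | jazz | blue | van | soccer
  2   | rock | red | coupe | tennis
  3   | pop | yellow | sedan | swimming
  4   | classical | green | truck | golf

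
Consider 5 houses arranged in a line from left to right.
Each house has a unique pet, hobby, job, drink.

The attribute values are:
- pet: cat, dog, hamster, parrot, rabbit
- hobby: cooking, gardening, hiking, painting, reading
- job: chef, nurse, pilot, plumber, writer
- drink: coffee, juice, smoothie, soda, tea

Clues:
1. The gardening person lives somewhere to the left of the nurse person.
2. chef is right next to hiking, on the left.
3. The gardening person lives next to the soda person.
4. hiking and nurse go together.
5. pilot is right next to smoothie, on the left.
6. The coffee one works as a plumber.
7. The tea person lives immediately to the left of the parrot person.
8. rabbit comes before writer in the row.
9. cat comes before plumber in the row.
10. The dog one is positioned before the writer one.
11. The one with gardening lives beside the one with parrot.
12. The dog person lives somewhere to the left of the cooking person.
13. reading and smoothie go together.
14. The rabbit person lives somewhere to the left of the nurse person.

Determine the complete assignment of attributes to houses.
Solution:

House | Pet | Hobby | Job | Drink
---------------------------------
  1   | rabbit | gardening | chef | tea
  2   | parrot | hiking | nurse | soda
  3   | dog | painting | pilot | juice
  4   | cat | reading | writer | smoothie
  5   | hamster | cooking | plumber | coffee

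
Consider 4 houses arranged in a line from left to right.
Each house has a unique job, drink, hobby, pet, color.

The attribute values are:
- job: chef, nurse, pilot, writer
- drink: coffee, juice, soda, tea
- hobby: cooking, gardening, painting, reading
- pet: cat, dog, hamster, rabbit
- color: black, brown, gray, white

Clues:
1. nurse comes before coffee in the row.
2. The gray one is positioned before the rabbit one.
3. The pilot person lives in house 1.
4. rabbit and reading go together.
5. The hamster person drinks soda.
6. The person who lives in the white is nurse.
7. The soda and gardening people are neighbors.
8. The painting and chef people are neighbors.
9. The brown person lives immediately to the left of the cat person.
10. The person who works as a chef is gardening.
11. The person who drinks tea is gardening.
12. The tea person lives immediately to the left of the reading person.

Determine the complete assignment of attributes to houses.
Solution:

House | Job | Drink | Hobby | Pet | Color
-----------------------------------------
  1   | pilot | soda | painting | hamster | brown
  2   | chef | tea | gardening | cat | gray
  3   | nurse | juice | reading | rabbit | white
  4   | writer | coffee | cooking | dog | black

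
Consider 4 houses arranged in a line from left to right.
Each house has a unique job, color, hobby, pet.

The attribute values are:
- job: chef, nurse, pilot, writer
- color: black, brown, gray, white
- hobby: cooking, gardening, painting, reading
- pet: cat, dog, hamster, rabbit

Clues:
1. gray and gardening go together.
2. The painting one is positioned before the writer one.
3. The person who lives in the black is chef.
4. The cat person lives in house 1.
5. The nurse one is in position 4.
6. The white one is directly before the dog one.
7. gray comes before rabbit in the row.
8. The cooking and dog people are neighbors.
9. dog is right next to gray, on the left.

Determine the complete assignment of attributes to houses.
Solution:

House | Job | Color | Hobby | Pet
---------------------------------
  1   | pilot | white | cooking | cat
  2   | chef | black | painting | dog
  3   | writer | gray | gardening | hamster
  4   | nurse | brown | reading | rabbit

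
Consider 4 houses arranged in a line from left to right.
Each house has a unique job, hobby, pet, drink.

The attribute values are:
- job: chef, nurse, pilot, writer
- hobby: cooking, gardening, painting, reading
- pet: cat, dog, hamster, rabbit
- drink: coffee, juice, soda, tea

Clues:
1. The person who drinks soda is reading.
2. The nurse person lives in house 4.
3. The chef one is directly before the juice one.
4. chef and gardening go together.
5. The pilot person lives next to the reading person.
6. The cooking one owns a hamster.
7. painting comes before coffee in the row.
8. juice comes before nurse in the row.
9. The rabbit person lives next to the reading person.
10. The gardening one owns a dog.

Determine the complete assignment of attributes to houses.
Solution:

House | Job | Hobby | Pet | Drink
---------------------------------
  1   | chef | gardening | dog | tea
  2   | pilot | painting | rabbit | juice
  3   | writer | reading | cat | soda
  4   | nurse | cooking | hamster | coffee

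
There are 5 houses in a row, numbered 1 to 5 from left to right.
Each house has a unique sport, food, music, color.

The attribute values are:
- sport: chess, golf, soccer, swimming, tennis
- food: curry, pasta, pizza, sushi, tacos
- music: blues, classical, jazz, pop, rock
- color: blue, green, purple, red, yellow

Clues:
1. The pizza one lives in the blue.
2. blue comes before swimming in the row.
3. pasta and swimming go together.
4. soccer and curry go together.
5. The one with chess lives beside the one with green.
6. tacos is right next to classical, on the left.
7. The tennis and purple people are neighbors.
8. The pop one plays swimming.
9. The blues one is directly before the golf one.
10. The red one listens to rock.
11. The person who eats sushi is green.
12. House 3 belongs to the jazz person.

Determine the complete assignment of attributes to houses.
Solution:

House | Sport | Food | Music | Color
------------------------------------
  1   | chess | tacos | blues | yellow
  2   | golf | sushi | classical | green
  3   | tennis | pizza | jazz | blue
  4   | swimming | pasta | pop | purple
  5   | soccer | curry | rock | red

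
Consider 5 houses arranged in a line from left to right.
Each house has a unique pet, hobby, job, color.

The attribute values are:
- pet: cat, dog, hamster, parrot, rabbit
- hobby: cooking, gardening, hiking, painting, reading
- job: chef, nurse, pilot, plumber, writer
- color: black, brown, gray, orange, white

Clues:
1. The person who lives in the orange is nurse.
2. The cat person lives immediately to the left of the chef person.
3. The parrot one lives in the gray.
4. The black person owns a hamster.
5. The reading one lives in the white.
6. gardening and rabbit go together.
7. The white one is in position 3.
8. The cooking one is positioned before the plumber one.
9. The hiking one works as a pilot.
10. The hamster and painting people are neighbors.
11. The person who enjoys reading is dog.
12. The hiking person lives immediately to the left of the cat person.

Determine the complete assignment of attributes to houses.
Solution:

House | Pet | Hobby | Job | Color
---------------------------------
  1   | hamster | hiking | pilot | black
  2   | cat | painting | nurse | orange
  3   | dog | reading | chef | white
  4   | parrot | cooking | writer | gray
  5   | rabbit | gardening | plumber | brown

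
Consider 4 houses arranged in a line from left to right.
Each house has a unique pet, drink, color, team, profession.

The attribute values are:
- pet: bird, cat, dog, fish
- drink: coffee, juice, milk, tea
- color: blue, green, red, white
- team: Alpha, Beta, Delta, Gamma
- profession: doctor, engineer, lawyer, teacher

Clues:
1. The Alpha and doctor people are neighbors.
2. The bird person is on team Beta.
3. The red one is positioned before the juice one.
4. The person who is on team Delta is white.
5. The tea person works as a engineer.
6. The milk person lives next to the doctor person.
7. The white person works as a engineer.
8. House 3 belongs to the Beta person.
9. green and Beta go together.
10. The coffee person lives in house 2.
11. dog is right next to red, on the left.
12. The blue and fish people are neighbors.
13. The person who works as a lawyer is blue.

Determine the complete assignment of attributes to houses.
Solution:

House | Pet | Drink | Color | Team | Profession
-----------------------------------------------
  1   | dog | milk | blue | Alpha | lawyer
  2   | fish | coffee | red | Gamma | doctor
  3   | bird | juice | green | Beta | teacher
  4   | cat | tea | white | Delta | engineer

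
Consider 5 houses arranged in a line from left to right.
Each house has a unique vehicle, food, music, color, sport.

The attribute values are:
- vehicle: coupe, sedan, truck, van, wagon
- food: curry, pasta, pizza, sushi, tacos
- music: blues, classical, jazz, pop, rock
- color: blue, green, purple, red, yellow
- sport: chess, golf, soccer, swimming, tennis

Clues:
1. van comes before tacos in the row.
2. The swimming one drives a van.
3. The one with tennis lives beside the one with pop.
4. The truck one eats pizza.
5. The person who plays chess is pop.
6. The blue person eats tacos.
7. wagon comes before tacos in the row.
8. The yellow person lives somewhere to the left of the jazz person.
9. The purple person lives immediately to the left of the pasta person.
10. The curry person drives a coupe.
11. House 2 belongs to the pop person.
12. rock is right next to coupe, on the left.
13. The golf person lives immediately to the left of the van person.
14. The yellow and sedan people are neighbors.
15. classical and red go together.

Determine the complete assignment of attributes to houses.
Solution:

House | Vehicle | Food | Music | Color | Sport
----------------------------------------------
  1   | truck | pizza | rock | green | tennis
  2   | coupe | curry | pop | purple | chess
  3   | wagon | pasta | classical | red | golf
  4   | van | sushi | blues | yellow | swimming
  5   | sedan | tacos | jazz | blue | soccer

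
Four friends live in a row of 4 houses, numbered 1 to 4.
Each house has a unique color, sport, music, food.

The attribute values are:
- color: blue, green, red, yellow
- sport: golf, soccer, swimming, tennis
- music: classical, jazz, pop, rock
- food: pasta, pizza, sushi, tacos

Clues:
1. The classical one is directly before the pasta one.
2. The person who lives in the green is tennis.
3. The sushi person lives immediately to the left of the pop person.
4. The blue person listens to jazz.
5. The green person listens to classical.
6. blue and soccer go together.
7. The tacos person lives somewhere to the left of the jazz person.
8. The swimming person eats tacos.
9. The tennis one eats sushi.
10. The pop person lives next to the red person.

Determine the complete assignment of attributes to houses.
Solution:

House | Color | Sport | Music | Food
------------------------------------
  1   | green | tennis | classical | sushi
  2   | yellow | golf | pop | pasta
  3   | red | swimming | rock | tacos
  4   | blue | soccer | jazz | pizza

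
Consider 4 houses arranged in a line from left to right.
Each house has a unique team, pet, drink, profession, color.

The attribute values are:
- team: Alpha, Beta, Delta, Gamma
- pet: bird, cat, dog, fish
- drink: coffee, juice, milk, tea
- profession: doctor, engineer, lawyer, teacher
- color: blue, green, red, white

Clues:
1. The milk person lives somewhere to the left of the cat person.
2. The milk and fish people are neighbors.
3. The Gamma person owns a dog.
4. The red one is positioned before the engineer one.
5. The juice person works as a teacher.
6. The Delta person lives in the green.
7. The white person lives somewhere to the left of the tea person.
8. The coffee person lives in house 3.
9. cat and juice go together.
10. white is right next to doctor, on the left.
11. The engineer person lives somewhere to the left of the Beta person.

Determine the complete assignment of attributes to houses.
Solution:

House | Team | Pet | Drink | Profession | Color
-----------------------------------------------
  1   | Gamma | dog | milk | lawyer | white
  2   | Alpha | fish | tea | doctor | red
  3   | Delta | bird | coffee | engineer | green
  4   | Beta | cat | juice | teacher | blue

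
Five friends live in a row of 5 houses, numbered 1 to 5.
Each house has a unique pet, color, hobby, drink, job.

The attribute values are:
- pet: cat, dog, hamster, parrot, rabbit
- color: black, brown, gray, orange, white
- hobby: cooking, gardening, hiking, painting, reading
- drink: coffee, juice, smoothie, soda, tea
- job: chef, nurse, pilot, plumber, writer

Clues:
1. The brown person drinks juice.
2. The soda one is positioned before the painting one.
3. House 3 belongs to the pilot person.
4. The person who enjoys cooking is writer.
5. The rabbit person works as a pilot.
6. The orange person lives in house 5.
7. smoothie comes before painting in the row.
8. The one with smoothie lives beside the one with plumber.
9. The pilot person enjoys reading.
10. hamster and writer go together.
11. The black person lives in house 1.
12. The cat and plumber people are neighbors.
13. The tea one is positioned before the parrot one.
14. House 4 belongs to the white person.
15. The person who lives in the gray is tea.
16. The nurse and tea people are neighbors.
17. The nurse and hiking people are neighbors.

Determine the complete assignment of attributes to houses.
Solution:

House | Pet | Color | Hobby | Drink | Job
-----------------------------------------
  1   | cat | black | gardening | smoothie | nurse
  2   | dog | gray | hiking | tea | plumber
  3   | rabbit | brown | reading | juice | pilot
  4   | hamster | white | cooking | soda | writer
  5   | parrot | orange | painting | coffee | chef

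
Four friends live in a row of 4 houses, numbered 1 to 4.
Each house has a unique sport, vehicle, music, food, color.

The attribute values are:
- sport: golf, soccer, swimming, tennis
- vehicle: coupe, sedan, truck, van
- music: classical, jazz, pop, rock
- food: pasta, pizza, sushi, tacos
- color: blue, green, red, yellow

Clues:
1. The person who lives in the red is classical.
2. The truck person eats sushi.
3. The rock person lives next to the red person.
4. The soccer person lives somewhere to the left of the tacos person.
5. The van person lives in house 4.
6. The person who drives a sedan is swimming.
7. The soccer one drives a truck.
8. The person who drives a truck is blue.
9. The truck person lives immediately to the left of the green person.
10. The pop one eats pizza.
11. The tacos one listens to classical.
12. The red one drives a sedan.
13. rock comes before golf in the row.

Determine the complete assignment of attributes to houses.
Solution:

House | Sport | Vehicle | Music | Food | Color
----------------------------------------------
  1   | soccer | truck | jazz | sushi | blue
  2   | tennis | coupe | rock | pasta | green
  3   | swimming | sedan | classical | tacos | red
  4   | golf | van | pop | pizza | yellow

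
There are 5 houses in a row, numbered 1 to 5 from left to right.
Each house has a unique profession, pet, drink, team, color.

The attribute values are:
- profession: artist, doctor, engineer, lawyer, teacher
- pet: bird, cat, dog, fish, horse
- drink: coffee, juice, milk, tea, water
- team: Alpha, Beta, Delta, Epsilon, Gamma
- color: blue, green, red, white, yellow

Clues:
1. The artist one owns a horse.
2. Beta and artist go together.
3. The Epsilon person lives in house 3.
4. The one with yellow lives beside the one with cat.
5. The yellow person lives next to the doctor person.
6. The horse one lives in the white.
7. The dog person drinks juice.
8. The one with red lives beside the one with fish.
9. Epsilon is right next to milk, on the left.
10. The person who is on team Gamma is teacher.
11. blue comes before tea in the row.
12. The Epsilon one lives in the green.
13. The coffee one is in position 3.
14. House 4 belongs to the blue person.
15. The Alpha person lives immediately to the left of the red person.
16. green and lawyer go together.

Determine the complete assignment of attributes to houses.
Solution:

House | Profession | Pet | Drink | Team | Color
-----------------------------------------------
  1   | engineer | dog | juice | Alpha | yellow
  2   | doctor | cat | water | Delta | red
  3   | lawyer | fish | coffee | Epsilon | green
  4   | teacher | bird | milk | Gamma | blue
  5   | artist | horse | tea | Beta | white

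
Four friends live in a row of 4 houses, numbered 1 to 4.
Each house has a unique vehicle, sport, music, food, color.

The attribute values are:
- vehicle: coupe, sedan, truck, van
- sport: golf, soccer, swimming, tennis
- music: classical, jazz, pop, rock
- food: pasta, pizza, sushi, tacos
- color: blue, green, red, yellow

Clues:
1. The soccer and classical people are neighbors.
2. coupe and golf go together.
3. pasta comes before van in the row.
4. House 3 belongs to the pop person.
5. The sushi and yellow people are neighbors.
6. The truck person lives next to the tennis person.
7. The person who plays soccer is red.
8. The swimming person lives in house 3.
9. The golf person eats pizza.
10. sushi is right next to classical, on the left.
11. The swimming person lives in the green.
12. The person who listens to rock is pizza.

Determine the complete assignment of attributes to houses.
Solution:

House | Vehicle | Sport | Music | Food | Color
----------------------------------------------
  1   | truck | soccer | jazz | sushi | red
  2   | sedan | tennis | classical | pasta | yellow
  3   | van | swimming | pop | tacos | green
  4   | coupe | golf | rock | pizza | blue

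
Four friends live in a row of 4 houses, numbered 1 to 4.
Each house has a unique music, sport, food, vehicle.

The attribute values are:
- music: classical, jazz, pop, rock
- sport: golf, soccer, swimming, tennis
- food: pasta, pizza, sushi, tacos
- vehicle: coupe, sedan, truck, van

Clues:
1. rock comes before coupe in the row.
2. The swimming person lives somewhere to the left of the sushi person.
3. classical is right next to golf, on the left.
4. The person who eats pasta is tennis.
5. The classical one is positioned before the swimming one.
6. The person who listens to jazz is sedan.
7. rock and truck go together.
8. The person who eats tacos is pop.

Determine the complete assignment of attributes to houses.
Solution:

House | Music | Sport | Food | Vehicle
--------------------------------------
  1   | classical | tennis | pasta | van
  2   | rock | golf | pizza | truck
  3   | pop | swimming | tacos | coupe
  4   | jazz | soccer | sushi | sedan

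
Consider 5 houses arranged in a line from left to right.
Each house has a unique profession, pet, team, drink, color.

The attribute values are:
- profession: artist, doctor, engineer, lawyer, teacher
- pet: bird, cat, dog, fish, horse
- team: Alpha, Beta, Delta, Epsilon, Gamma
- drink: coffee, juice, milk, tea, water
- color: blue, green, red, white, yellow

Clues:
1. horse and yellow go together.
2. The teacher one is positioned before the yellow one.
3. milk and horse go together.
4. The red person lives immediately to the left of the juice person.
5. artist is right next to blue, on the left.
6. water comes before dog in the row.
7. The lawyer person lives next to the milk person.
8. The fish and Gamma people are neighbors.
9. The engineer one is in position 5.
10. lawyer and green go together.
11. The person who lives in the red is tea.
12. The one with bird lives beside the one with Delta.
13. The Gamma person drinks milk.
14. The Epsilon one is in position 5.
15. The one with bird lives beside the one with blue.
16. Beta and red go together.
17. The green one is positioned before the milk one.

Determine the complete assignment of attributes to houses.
Solution:

House | Profession | Pet | Team | Drink | Color
-----------------------------------------------
  1   | artist | bird | Beta | tea | red
  2   | teacher | cat | Delta | juice | blue
  3   | lawyer | fish | Alpha | water | green
  4   | doctor | horse | Gamma | milk | yellow
  5   | engineer | dog | Epsilon | coffee | white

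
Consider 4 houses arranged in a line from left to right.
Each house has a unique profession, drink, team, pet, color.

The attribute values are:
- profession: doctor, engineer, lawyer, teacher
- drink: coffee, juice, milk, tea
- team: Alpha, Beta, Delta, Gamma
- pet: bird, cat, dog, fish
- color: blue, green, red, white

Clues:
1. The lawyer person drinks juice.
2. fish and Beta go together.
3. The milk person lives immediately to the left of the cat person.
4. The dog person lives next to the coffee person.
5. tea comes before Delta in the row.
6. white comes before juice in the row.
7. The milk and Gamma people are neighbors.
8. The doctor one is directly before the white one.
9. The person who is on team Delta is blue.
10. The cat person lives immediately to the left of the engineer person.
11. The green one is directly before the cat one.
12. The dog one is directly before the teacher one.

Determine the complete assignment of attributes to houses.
Solution:

House | Profession | Drink | Team | Pet | Color
-----------------------------------------------
  1   | doctor | milk | Alpha | dog | green
  2   | teacher | coffee | Gamma | cat | white
  3   | engineer | tea | Beta | fish | red
  4   | lawyer | juice | Delta | bird | blue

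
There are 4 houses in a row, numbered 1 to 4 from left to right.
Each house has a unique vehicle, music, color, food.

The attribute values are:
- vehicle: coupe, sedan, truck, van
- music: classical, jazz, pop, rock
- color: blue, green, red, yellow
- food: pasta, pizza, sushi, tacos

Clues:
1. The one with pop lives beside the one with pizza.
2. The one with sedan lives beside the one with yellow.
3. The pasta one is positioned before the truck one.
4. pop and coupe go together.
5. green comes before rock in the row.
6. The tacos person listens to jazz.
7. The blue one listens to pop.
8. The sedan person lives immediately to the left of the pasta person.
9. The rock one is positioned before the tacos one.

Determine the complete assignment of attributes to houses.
Solution:

House | Vehicle | Music | Color | Food
--------------------------------------
  1   | coupe | pop | blue | sushi
  2   | sedan | classical | green | pizza
  3   | van | rock | yellow | pasta
  4   | truck | jazz | red | tacos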